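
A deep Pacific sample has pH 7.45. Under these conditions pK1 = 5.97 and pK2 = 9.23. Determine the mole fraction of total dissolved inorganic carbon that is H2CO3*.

α₀ = 1 / (1 + K1/[H⁺] + K1K2/[H⁺]²) = 1 / (1 + 10^+1.48 + 10^-0.30)
   = 1 / (1 + 30.200 + 0.50119) = 1/31.701 = 0.03155

α₀ = 0.0315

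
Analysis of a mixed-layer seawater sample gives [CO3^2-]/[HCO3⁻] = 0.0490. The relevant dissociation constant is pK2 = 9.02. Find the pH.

pH = 7.71

From K2 = [H⁺][CO3^2-]/[HCO3⁻]:  pH = pK2 + log₁₀([CO3^2-]/[HCO3⁻])
log₁₀(0.0490) = -1.310
pH = 9.02 + (-1.310) = 7.71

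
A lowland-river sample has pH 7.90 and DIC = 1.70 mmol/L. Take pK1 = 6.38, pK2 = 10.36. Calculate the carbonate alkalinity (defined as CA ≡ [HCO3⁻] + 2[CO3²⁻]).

CA = 1.66 mmol/L

CA = [HCO3⁻] + 2[CO3²⁻] = (α₁ + 2α₂)·DIC
At pH 7.90: [H⁺]/K1 = 10^-1.52 = 0.030200, K2/[H⁺] = 10^-2.46 = 0.0034674
α₁ = 1/(1 + 0.030200 + 0.0034674) = 1/1.0337 = 0.9674; α₂ = α₁·K2/[H⁺] = 0.003354
α₁ + 2α₂ = 0.9741
CA = 0.9741 × 1.70 = 1.66 mmol/L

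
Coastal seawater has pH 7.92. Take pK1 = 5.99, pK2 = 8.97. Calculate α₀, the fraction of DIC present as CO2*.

α₀ = 0.0107

α₀ = 1 / (1 + K1/[H⁺] + K1K2/[H⁺]²) = 1 / (1 + 10^+1.93 + 10^+0.88)
   = 1 / (1 + 85.114 + 7.5858) = 1/93.700 = 0.01067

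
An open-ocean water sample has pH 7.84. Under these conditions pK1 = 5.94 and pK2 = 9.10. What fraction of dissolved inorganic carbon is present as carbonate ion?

α₂ = 1 / (1 + [H⁺]/K2 + [H⁺]²/(K1K2)) = 1 / (1 + 10^+1.26 + 10^-0.64)
   = 1 / (1 + 18.197 + 0.22909) = 1/19.426 = 0.05148

α₂ = 0.0515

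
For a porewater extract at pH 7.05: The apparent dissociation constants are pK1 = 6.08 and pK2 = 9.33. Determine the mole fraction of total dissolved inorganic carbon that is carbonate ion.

α₂ = 1 / (1 + [H⁺]/K2 + [H⁺]²/(K1K2)) = 1 / (1 + 10^+2.28 + 10^+1.31)
   = 1 / (1 + 190.55 + 20.417) = 1/211.96 = 0.004718

α₂ = 0.00472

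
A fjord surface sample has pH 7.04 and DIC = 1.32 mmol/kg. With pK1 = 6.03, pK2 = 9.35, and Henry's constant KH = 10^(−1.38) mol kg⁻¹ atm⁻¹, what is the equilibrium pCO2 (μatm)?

α₀ = 1 / (1 + K1/[H⁺] + K1K2/[H⁺]²) = 1 / (1 + 10^+1.01 + 10^-1.30)
   = 1 / (1 + 10.233 + 0.050119) = 1/11.283 = 0.08863
[CO2*] = α₀ × DIC = 0.08863 × 1.32 = 0.1170 mmol/kg
pCO2 = [CO2*]/KH = 1.170×10^-4 / 4.169×10^-2 = 2810 μatm

pCO2 = 2810 μatm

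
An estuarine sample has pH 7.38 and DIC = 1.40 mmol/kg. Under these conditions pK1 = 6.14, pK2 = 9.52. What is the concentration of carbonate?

α₂ = 1 / (1 + [H⁺]/K2 + [H⁺]²/(K1K2)) = 1 / (1 + 10^+2.14 + 10^+0.90)
   = 1 / (1 + 138.04 + 7.9433) = 1/146.98 = 0.006804
[CO3²⁻] = α₂ × DIC = 0.006804 × 1.40 = 0.00952 mmol/kg = 9.52 μmol/kg

[CO3²⁻] = 9.52 μmol/kg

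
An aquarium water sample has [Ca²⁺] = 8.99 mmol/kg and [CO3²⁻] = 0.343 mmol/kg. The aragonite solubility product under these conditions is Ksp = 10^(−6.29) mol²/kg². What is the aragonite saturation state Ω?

Ω = 6.01

Ksp = 10^(−6.29) = 5.129×10^-7
Ω = [Ca²⁺][CO3²⁻]/Ksp = (8.99×10^-3)(0.343×10^-3) / 5.129×10^-7 = 6.01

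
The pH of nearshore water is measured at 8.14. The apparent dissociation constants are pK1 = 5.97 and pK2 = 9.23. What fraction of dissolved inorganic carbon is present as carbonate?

α₂ = 0.0747

α₂ = 1 / (1 + [H⁺]/K2 + [H⁺]²/(K1K2)) = 1 / (1 + 10^+1.09 + 10^-1.08)
   = 1 / (1 + 12.303 + 0.083176) = 1/13.386 = 0.07471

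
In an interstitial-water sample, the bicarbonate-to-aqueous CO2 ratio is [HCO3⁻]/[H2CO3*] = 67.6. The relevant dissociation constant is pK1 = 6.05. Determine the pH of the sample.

From K1 = [H⁺][HCO3⁻]/[H2CO3*]:  pH = pK1 + log₁₀([HCO3⁻]/[H2CO3*])
log₁₀(67.6) = +1.830
pH = 6.05 + (+1.830) = 7.88

pH = 7.88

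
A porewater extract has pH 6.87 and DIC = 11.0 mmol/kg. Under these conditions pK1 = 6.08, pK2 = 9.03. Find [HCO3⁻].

α₁ = 1 / (1 + [H⁺]/K1 + K2/[H⁺]) = 1 / (1 + 10^-0.79 + 10^-2.16)
   = 1 / (1 + 0.16218 + 0.0069183) = 1/1.1691 = 0.8554
[HCO3⁻] = α₁ × DIC = 0.8554 × 11.0 = 9.41 mmol/kg

[HCO3⁻] = 9.41 mmol/kg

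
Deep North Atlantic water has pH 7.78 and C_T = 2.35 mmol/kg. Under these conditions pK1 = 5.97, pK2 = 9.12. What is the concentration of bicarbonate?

[HCO3⁻] = 2.21 mmol/kg

α₁ = 1 / (1 + [H⁺]/K1 + K2/[H⁺]) = 1 / (1 + 10^-1.81 + 10^-1.34)
   = 1 / (1 + 0.015488 + 0.045709) = 1/1.0612 = 0.9423
[HCO3⁻] = α₁ × DIC = 0.9423 × 2.35 = 2.21 mmol/kg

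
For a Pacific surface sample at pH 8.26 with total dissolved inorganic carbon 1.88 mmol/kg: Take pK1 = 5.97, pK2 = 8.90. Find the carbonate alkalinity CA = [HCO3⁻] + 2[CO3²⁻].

CA = [HCO3⁻] + 2[CO3²⁻] = (α₁ + 2α₂)·DIC
At pH 8.26: [H⁺]/K1 = 10^-2.29 = 0.0051286, K2/[H⁺] = 10^-0.64 = 0.22909
α₁ = 1/(1 + 0.0051286 + 0.22909) = 1/1.2342 = 0.8102; α₂ = α₁·K2/[H⁺] = 0.1856
α₁ + 2α₂ = 1.1815
CA = 1.1815 × 1.88 = 2.22 mmol/kg

CA = 2.22 mmol/kg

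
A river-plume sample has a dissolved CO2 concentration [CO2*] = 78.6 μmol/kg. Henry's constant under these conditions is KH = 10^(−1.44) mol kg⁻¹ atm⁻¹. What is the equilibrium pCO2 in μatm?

pCO2 = 2160 μatm

KH = 10^(−1.44) = 3.631×10^-2 mol kg⁻¹ atm⁻¹
pCO2 = [CO2*]/KH = 78.6×10^-6 / 3.631×10^-2 = 2.16×10^-3 atm = 2160 μatm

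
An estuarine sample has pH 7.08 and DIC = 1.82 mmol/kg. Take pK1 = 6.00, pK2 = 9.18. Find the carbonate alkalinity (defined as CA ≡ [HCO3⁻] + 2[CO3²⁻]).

CA = [HCO3⁻] + 2[CO3²⁻] = (α₁ + 2α₂)·DIC
At pH 7.08: [H⁺]/K1 = 10^-1.08 = 0.083176, K2/[H⁺] = 10^-2.10 = 0.0079433
α₁ = 1/(1 + 0.083176 + 0.0079433) = 1/1.0911 = 0.9165; α₂ = α₁·K2/[H⁺] = 0.007280
α₁ + 2α₂ = 0.9310
CA = 0.9310 × 1.82 = 1.69 mmol/kg

CA = 1.69 mmol/kg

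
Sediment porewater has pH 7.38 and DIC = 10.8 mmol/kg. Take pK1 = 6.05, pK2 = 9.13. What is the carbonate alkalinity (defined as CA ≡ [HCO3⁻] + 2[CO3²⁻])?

CA = [HCO3⁻] + 2[CO3²⁻] = (α₁ + 2α₂)·DIC
At pH 7.38: [H⁺]/K1 = 10^-1.33 = 0.046774, K2/[H⁺] = 10^-1.75 = 0.017783
α₁ = 1/(1 + 0.046774 + 0.017783) = 1/1.0646 = 0.9394; α₂ = α₁·K2/[H⁺] = 0.01670
α₁ + 2α₂ = 0.9728
CA = 0.9728 × 10.8 = 10.5 mmol/kg

CA = 10.5 mmol/kg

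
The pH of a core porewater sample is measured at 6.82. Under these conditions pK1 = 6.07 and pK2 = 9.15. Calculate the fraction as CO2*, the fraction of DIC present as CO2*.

α₀ = 0.150

α₀ = 1 / (1 + K1/[H⁺] + K1K2/[H⁺]²) = 1 / (1 + 10^+0.75 + 10^-1.58)
   = 1 / (1 + 5.6234 + 0.026303) = 1/6.6497 = 0.1504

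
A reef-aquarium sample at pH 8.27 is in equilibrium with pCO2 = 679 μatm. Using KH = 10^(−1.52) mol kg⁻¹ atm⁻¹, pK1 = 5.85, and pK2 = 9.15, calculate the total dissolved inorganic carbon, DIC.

DIC = 6.12 mmol/kg

[CO2*] = KH · pCO2 = 10^(−1.52) × 679×10^-6 = 2.051×10^-5 mol/kg
α₀ = 1/(1 + K1/[H⁺] + K1K2/[H⁺]²) = 1/(1 + 10^+2.42 + 10^+1.54) = 0.003348
DIC = [CO2*]/α₀ = 2.051×10^-5 / 0.003348 = 6.12 mmol/kg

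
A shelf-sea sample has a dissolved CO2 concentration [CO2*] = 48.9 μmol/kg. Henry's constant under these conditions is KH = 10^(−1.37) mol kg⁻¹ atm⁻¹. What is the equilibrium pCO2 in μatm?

pCO2 = 1150 μatm

KH = 10^(−1.37) = 4.266×10^-2 mol kg⁻¹ atm⁻¹
pCO2 = [CO2*]/KH = 48.9×10^-6 / 4.266×10^-2 = 1.15×10^-3 atm = 1150 μatm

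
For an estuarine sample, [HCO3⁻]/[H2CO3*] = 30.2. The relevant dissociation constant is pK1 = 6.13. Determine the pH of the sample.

pH = 7.61

From K1 = [H⁺][HCO3⁻]/[H2CO3*]:  pH = pK1 + log₁₀([HCO3⁻]/[H2CO3*])
log₁₀(30.2) = +1.480
pH = 6.13 + (+1.480) = 7.61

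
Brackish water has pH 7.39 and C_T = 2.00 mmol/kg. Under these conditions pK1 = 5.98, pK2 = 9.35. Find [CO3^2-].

[CO3²⁻] = 0.0209 mmol/kg

α₂ = 1 / (1 + [H⁺]/K2 + [H⁺]²/(K1K2)) = 1 / (1 + 10^+1.96 + 10^+0.55)
   = 1 / (1 + 91.201 + 3.5481) = 1/95.749 = 0.01044
[CO3²⁻] = α₂ × DIC = 0.01044 × 2.00 = 0.0209 mmol/kg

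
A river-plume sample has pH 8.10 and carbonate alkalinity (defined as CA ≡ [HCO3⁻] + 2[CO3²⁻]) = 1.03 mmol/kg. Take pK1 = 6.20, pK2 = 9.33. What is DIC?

DIC = 0.987 mmol/kg

CA = [HCO3⁻] + 2[CO3²⁻] = (α₁ + 2α₂)·DIC
At pH 8.10: [H⁺]/K1 = 10^-1.90 = 0.012589, K2/[H⁺] = 10^-1.23 = 0.058884
α₁ = 1/(1 + 0.012589 + 0.058884) = 1/1.0715 = 0.9333; α₂ = α₁·K2/[H⁺] = 0.05496
α₁ + 2α₂ = 1.0432
DIC = CA / (α₁ + 2α₂) = 1.03 / 1.0432 = 0.987 mmol/kg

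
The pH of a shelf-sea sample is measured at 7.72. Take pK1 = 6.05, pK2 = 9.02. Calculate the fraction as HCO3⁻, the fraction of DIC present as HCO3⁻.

α₁ = 0.933

α₁ = 1 / (1 + [H⁺]/K1 + K2/[H⁺]) = 1 / (1 + 10^-1.67 + 10^-1.30)
   = 1 / (1 + 0.021380 + 0.050119) = 1/1.0715 = 0.9333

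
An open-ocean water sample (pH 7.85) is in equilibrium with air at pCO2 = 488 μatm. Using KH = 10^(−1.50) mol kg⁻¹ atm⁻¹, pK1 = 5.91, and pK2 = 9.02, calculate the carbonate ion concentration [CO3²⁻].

[CO2*] = KH · pCO2 = 10^(−1.50) × 488×10^-6 = 1.543×10^-5 mol/kg
α₀ = 1/(1 + K1/[H⁺] + K1K2/[H⁺]²) = 1/(1 + 10^+1.94 + 10^+0.77) = 0.01064
DIC = [CO2*]/α₀ = 1.543×10^-5 / 0.01064 = 1.450 mmol/kg
[CO3²⁻] = α₂·DIC; α₂ = 0.06265, so [CO3²⁻] = 0.06265 × 1.450 = 0.0909 mmol/kg

[CO3²⁻] = 0.0909 mmol/kg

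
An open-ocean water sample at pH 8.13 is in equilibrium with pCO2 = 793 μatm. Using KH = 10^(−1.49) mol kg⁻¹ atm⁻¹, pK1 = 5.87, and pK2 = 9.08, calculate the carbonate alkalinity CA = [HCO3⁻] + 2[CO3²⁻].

[CO2*] = KH · pCO2 = 10^(−1.49) × 793×10^-6 = 2.566×10^-5 mol/kg
α₀ = 1/(1 + K1/[H⁺] + K1K2/[H⁺]²) = 1/(1 + 10^+2.26 + 10^+1.31) = 0.004917
DIC = [CO2*]/α₀ = 2.566×10^-5 / 0.004917 = 5.219 mmol/kg
CA = (α₁ + 2α₂)·DIC = (0.8947 + 2×0.1004) × 5.219 = 5.72 mmol/kg

CA = 5.72 mmol/kg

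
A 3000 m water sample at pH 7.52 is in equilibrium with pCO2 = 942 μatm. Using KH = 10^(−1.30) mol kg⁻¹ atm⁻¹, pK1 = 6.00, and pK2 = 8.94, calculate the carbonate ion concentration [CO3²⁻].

[CO3²⁻] = 0.0594 mmol/kg

[CO2*] = KH · pCO2 = 10^(−1.30) × 942×10^-6 = 4.721×10^-5 mol/kg
α₀ = 1/(1 + K1/[H⁺] + K1K2/[H⁺]²) = 1/(1 + 10^+1.52 + 10^+0.10) = 0.02827
DIC = [CO2*]/α₀ = 4.721×10^-5 / 0.02827 = 1.670 mmol/kg
[CO3²⁻] = α₂·DIC; α₂ = 0.03559, so [CO3²⁻] = 0.03559 × 1.670 = 0.0594 mmol/kg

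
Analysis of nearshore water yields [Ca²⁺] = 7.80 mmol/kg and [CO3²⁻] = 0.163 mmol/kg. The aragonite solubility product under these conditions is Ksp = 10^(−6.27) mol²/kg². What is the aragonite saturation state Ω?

Ω = 2.37

Ksp = 10^(−6.27) = 5.370×10^-7
Ω = [Ca²⁺][CO3²⁻]/Ksp = (7.80×10^-3)(0.163×10^-3) / 5.370×10^-7 = 2.37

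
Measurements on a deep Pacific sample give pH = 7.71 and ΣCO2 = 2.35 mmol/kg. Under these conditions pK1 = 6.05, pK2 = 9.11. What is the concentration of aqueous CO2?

α₀ = 1 / (1 + K1/[H⁺] + K1K2/[H⁺]²) = 1 / (1 + 10^+1.66 + 10^+0.26)
   = 1 / (1 + 45.709 + 1.8197) = 1/48.529 = 0.02061
[CO2*] = α₀ × DIC = 0.02061 × 2.35 = 0.0484 mmol/kg

[CO2*] = 0.0484 mmol/kg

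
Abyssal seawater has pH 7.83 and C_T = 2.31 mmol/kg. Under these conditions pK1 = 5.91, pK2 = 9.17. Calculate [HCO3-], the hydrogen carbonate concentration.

[HCO3⁻] = 2.18 mmol/kg

α₁ = 1 / (1 + [H⁺]/K1 + K2/[H⁺]) = 1 / (1 + 10^-1.92 + 10^-1.34)
   = 1 / (1 + 0.012023 + 0.045709) = 1/1.0577 = 0.9454
[HCO3⁻] = α₁ × DIC = 0.9454 × 2.31 = 2.18 mmol/kg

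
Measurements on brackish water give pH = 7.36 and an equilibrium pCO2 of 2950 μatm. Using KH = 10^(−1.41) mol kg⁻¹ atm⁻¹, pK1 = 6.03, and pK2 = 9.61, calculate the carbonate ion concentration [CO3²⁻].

[CO3²⁻] = 13.8 μmol/kg

[CO2*] = KH · pCO2 = 10^(−1.41) × 2950×10^-6 = 1.148×10^-4 mol/kg
α₀ = 1/(1 + K1/[H⁺] + K1K2/[H⁺]²) = 1/(1 + 10^+1.33 + 10^-0.92) = 0.04444
DIC = [CO2*]/α₀ = 1.148×10^-4 / 0.04444 = 2.582 mmol/kg
[CO3²⁻] = α₂·DIC; α₂ = 0.005343, so [CO3²⁻] = 0.005343 × 2.582 = 0.0138 mmol/kg = 13.8 μmol/kg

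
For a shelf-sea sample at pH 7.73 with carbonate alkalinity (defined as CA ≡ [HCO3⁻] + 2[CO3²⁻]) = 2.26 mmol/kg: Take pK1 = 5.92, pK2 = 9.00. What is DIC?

CA = [HCO3⁻] + 2[CO3²⁻] = (α₁ + 2α₂)·DIC
At pH 7.73: [H⁺]/K1 = 10^-1.81 = 0.015488, K2/[H⁺] = 10^-1.27 = 0.053703
α₁ = 1/(1 + 0.015488 + 0.053703) = 1/1.0692 = 0.9353; α₂ = α₁·K2/[H⁺] = 0.05023
α₁ + 2α₂ = 1.0357
DIC = CA / (α₁ + 2α₂) = 2.26 / 1.0357 = 2.18 mmol/kg

DIC = 2.18 mmol/kg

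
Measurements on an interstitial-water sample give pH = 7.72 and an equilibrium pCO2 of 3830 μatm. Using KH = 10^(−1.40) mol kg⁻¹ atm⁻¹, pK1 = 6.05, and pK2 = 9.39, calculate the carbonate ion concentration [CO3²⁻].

[CO3²⁻] = 0.152 mmol/kg

[CO2*] = KH · pCO2 = 10^(−1.40) × 3830×10^-6 = 1.525×10^-4 mol/kg
α₀ = 1/(1 + K1/[H⁺] + K1K2/[H⁺]²) = 1/(1 + 10^+1.67 + 10^+0.00) = 0.02050
DIC = [CO2*]/α₀ = 1.525×10^-4 / 0.02050 = 7.437 mmol/kg
[CO3²⁻] = α₂·DIC; α₂ = 0.02050, so [CO3²⁻] = 0.02050 × 7.437 = 0.152 mmol/kg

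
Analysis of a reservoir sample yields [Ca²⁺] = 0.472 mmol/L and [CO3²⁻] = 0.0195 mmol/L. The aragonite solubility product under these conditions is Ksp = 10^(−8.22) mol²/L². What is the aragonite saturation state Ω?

Ksp = 10^(−8.22) = 6.026×10^-9
Ω = [Ca²⁺][CO3²⁻]/Ksp = (0.472×10^-3)(0.0195×10^-3) / 6.026×10^-9 = 1.53

Ω = 1.53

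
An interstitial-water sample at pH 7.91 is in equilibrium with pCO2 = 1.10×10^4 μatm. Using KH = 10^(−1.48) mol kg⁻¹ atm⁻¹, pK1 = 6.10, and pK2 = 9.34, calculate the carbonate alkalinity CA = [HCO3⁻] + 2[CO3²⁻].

[CO2*] = KH · pCO2 = 10^(−1.48) × 1.10×10^4×10^-6 = 3.642×10^-4 mol/kg
α₀ = 1/(1 + K1/[H⁺] + K1K2/[H⁺]²) = 1/(1 + 10^+1.81 + 10^+0.38) = 0.01471
DIC = [CO2*]/α₀ = 3.642×10^-4 / 0.01471 = 24.76 mmol/kg
CA = (α₁ + 2α₂)·DIC = (0.9500 + 2×0.03530) × 24.76 = 25.3 mmol/kg

CA = 25.3 mmol/kg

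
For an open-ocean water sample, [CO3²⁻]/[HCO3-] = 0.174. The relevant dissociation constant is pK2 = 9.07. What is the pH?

From K2 = [H⁺][CO3²⁻]/[HCO3-]:  pH = pK2 + log₁₀([CO3²⁻]/[HCO3-])
log₁₀(0.174) = -0.759
pH = 9.07 + (-0.759) = 8.31

pH = 8.31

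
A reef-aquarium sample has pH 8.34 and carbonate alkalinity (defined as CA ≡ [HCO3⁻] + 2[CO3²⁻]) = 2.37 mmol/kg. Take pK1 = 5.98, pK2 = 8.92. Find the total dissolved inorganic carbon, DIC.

CA = [HCO3⁻] + 2[CO3²⁻] = (α₁ + 2α₂)·DIC
At pH 8.34: [H⁺]/K1 = 10^-2.36 = 0.0043652, K2/[H⁺] = 10^-0.58 = 0.26303
α₁ = 1/(1 + 0.0043652 + 0.26303) = 1/1.2674 = 0.7890; α₂ = α₁·K2/[H⁺] = 0.2075
α₁ + 2α₂ = 1.2041
DIC = CA / (α₁ + 2α₂) = 2.37 / 1.2041 = 1.97 mmol/kg

DIC = 1.97 mmol/kg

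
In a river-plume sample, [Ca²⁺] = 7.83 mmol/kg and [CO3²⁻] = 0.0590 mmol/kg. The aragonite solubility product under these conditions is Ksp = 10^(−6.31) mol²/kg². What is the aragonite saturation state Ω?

Ksp = 10^(−6.31) = 4.898×10^-7
Ω = [Ca²⁺][CO3²⁻]/Ksp = (7.83×10^-3)(0.0590×10^-3) / 4.898×10^-7 = 0.943

Ω = 0.943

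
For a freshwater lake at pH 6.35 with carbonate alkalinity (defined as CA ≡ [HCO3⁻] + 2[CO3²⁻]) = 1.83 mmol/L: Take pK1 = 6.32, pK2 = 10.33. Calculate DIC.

DIC = 3.54 mmol/L

CA = [HCO3⁻] + 2[CO3²⁻] = (α₁ + 2α₂)·DIC
At pH 6.35: [H⁺]/K1 = 10^-0.03 = 0.93325, K2/[H⁺] = 10^-3.98 = 0.00010471
α₁ = 1/(1 + 0.93325 + 0.00010471) = 1/1.9334 = 0.5172; α₂ = α₁·K2/[H⁺] = 5.416×10^-5
α₁ + 2α₂ = 0.5173
DIC = CA / (α₁ + 2α₂) = 1.83 / 0.5173 = 3.54 mmol/L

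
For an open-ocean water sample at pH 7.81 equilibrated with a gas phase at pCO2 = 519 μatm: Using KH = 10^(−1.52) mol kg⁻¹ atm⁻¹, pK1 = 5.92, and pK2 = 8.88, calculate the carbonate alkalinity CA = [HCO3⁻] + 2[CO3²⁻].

CA = 1.42 mmol/kg

[CO2*] = KH · pCO2 = 10^(−1.52) × 519×10^-6 = 1.567×10^-5 mol/kg
α₀ = 1/(1 + K1/[H⁺] + K1K2/[H⁺]²) = 1/(1 + 10^+1.89 + 10^+0.82) = 0.01173
DIC = [CO2*]/α₀ = 1.567×10^-5 / 0.01173 = 1.336 mmol/kg
CA = (α₁ + 2α₂)·DIC = (0.9107 + 2×0.07752) × 1.336 = 1.42 mmol/kg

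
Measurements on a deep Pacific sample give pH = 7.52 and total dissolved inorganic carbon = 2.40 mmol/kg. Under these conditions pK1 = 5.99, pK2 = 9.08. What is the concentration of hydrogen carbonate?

[HCO3⁻] = 2.27 mmol/kg

α₁ = 1 / (1 + [H⁺]/K1 + K2/[H⁺]) = 1 / (1 + 10^-1.53 + 10^-1.56)
   = 1 / (1 + 0.029512 + 0.027542) = 1/1.0571 = 0.9460
[HCO3⁻] = α₁ × DIC = 0.9460 × 2.40 = 2.27 mmol/kg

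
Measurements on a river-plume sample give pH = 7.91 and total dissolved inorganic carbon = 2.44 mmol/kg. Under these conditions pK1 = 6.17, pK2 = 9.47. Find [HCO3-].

α₁ = 1 / (1 + [H⁺]/K1 + K2/[H⁺]) = 1 / (1 + 10^-1.74 + 10^-1.56)
   = 1 / (1 + 0.018197 + 0.027542) = 1/1.0457 = 0.9563
[HCO3⁻] = α₁ × DIC = 0.9563 × 2.44 = 2.33 mmol/kg

[HCO3⁻] = 2.33 mmol/kg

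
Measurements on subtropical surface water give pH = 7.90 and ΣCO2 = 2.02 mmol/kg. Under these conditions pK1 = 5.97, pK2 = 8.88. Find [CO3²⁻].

[CO3²⁻] = 0.189 mmol/kg

α₂ = 1 / (1 + [H⁺]/K2 + [H⁺]²/(K1K2)) = 1 / (1 + 10^+0.98 + 10^-0.95)
   = 1 / (1 + 9.5499 + 0.11220) = 1/10.662 = 0.09379
[CO3²⁻] = α₂ × DIC = 0.09379 × 2.02 = 0.189 mmol/kg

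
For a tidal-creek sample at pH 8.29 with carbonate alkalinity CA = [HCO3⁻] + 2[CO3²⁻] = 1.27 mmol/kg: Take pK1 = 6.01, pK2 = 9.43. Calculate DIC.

CA = [HCO3⁻] + 2[CO3²⁻] = (α₁ + 2α₂)·DIC
At pH 8.29: [H⁺]/K1 = 10^-2.28 = 0.0052481, K2/[H⁺] = 10^-1.14 = 0.072444
α₁ = 1/(1 + 0.0052481 + 0.072444) = 1/1.0777 = 0.9279; α₂ = α₁·K2/[H⁺] = 0.06722
α₁ + 2α₂ = 1.0624
DIC = CA / (α₁ + 2α₂) = 1.27 / 1.0624 = 1.20 mmol/kg

DIC = 1.20 mmol/kg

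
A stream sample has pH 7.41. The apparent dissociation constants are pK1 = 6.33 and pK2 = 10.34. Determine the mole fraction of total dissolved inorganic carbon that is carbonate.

α₂ = 0.00108

α₂ = 1 / (1 + [H⁺]/K2 + [H⁺]²/(K1K2)) = 1 / (1 + 10^+2.93 + 10^+1.85)
   = 1 / (1 + 851.14 + 70.795) = 1/922.93 = 0.001084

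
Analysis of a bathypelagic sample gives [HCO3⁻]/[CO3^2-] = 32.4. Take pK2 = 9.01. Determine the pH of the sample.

From K2 = [H⁺][CO3^2-]/[HCO3⁻]:  pH = pK2 − log₁₀([HCO3⁻]/[CO3^2-])
log₁₀(32.4) = +1.511
pH = 9.01 − (+1.511) = 7.50

pH = 7.50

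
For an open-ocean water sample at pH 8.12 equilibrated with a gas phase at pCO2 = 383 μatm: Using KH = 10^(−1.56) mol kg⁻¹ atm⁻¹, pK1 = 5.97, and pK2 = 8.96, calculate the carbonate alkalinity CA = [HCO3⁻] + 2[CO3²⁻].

[CO2*] = KH · pCO2 = 10^(−1.56) × 383×10^-6 = 1.055×10^-5 mol/kg
α₀ = 1/(1 + K1/[H⁺] + K1K2/[H⁺]²) = 1/(1 + 10^+2.15 + 10^+1.31) = 0.006147
DIC = [CO2*]/α₀ = 1.055×10^-5 / 0.006147 = 1.716 mmol/kg
CA = (α₁ + 2α₂)·DIC = (0.8683 + 2×0.1255) × 1.716 = 1.92 mmol/kg

CA = 1.92 mmol/kg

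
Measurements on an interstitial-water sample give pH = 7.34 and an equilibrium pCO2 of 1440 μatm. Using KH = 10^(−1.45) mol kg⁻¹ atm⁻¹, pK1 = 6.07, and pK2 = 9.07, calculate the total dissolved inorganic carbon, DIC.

[CO2*] = KH · pCO2 = 10^(−1.45) × 1440×10^-6 = 5.109×10^-5 mol/kg
α₀ = 1/(1 + K1/[H⁺] + K1K2/[H⁺]²) = 1/(1 + 10^+1.27 + 10^-0.46) = 0.05008
DIC = [CO2*]/α₀ = 5.109×10^-5 / 0.05008 = 1.02 mmol/kg

DIC = 1.02 mmol/kg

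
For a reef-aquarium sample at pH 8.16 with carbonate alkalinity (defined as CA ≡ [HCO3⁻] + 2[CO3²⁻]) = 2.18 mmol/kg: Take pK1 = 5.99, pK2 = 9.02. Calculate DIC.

DIC = 1.96 mmol/kg

CA = [HCO3⁻] + 2[CO3²⁻] = (α₁ + 2α₂)·DIC
At pH 8.16: [H⁺]/K1 = 10^-2.17 = 0.0067608, K2/[H⁺] = 10^-0.86 = 0.13804
α₁ = 1/(1 + 0.0067608 + 0.13804) = 1/1.1448 = 0.8735; α₂ = α₁·K2/[H⁺] = 0.1206
α₁ + 2α₂ = 1.1147
DIC = CA / (α₁ + 2α₂) = 2.18 / 1.1147 = 1.96 mmol/kg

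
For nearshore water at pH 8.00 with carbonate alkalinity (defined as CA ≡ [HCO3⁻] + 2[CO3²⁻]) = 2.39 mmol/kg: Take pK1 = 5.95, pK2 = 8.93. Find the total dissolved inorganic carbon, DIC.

CA = [HCO3⁻] + 2[CO3²⁻] = (α₁ + 2α₂)·DIC
At pH 8.00: [H⁺]/K1 = 10^-2.05 = 0.0089125, K2/[H⁺] = 10^-0.93 = 0.11749
α₁ = 1/(1 + 0.0089125 + 0.11749) = 1/1.1264 = 0.8878; α₂ = α₁·K2/[H⁺] = 0.1043
α₁ + 2α₂ = 1.0964
DIC = CA / (α₁ + 2α₂) = 2.39 / 1.0964 = 2.18 mmol/kg

DIC = 2.18 mmol/kg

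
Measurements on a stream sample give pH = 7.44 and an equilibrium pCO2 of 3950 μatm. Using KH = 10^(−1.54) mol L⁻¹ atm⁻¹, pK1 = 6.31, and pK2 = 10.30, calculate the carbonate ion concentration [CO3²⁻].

[CO3²⁻] = 2.12 μmol/L

[CO2*] = KH · pCO2 = 10^(−1.54) × 3950×10^-6 = 1.139×10^-4 mol/L
α₀ = 1/(1 + K1/[H⁺] + K1K2/[H⁺]²) = 1/(1 + 10^+1.13 + 10^-1.73) = 0.06893
DIC = [CO2*]/α₀ = 1.139×10^-4 / 0.06893 = 1.653 mmol/L
[CO3²⁻] = α₂·DIC; α₂ = 0.001283, so [CO3²⁻] = 0.001283 × 1.653 = 0.00212 mmol/L = 2.12 μmol/L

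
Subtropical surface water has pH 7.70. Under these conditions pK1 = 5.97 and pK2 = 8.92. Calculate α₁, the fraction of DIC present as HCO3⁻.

α₁ = 1 / (1 + [H⁺]/K1 + K2/[H⁺]) = 1 / (1 + 10^-1.73 + 10^-1.22)
   = 1 / (1 + 0.018621 + 0.060256) = 1/1.0789 = 0.9269

α₁ = 0.927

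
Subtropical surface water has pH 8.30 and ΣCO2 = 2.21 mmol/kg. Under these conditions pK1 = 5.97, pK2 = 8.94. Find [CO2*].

α₀ = 1 / (1 + K1/[H⁺] + K1K2/[H⁺]²) = 1 / (1 + 10^+2.33 + 10^+1.69)
   = 1 / (1 + 213.80 + 48.978) = 1/263.77 = 0.003791
[CO2*] = α₀ × DIC = 0.003791 × 2.21 = 0.00838 mmol/kg = 8.38 μmol/kg

[CO2*] = 8.38 μmol/kg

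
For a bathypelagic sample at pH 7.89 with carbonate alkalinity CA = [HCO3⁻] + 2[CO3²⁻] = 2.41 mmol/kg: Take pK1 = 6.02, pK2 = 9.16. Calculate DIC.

DIC = 2.32 mmol/kg

CA = [HCO3⁻] + 2[CO3²⁻] = (α₁ + 2α₂)·DIC
At pH 7.89: [H⁺]/K1 = 10^-1.87 = 0.013490, K2/[H⁺] = 10^-1.27 = 0.053703
α₁ = 1/(1 + 0.013490 + 0.053703) = 1/1.0672 = 0.9370; α₂ = α₁·K2/[H⁺] = 0.05032
α₁ + 2α₂ = 1.0377
DIC = CA / (α₁ + 2α₂) = 2.41 / 1.0377 = 2.32 mmol/kg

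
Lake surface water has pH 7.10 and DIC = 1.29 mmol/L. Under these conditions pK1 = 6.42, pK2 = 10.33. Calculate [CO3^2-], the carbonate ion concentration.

α₂ = 1 / (1 + [H⁺]/K2 + [H⁺]²/(K1K2)) = 1 / (1 + 10^+3.23 + 10^+2.55)
   = 1 / (1 + 1698.2 + 354.81) = 1/2054.1 = 0.0004868
[CO3²⁻] = α₂ × DIC = 0.0004868 × 1.29 = 0.000628 mmol/L = 0.628 μmol/L

[CO3²⁻] = 0.628 μmol/L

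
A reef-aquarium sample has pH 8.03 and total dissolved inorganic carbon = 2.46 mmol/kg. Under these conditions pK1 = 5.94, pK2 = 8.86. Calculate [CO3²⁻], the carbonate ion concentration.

α₂ = 1 / (1 + [H⁺]/K2 + [H⁺]²/(K1K2)) = 1 / (1 + 10^+0.83 + 10^-1.26)
   = 1 / (1 + 6.7608 + 0.054954) = 1/7.8158 = 0.1279
[CO3²⁻] = α₂ × DIC = 0.1279 × 2.46 = 0.315 mmol/kg

[CO3²⁻] = 0.315 mmol/kg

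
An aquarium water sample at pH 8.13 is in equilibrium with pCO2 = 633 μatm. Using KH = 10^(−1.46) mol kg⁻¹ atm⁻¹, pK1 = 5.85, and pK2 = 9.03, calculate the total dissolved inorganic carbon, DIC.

DIC = 4.73 mmol/kg

[CO2*] = KH · pCO2 = 10^(−1.46) × 633×10^-6 = 2.195×10^-5 mol/kg
α₀ = 1/(1 + K1/[H⁺] + K1K2/[H⁺]²) = 1/(1 + 10^+2.28 + 10^+1.38) = 0.004640
DIC = [CO2*]/α₀ = 2.195×10^-5 / 0.004640 = 4.73 mmol/kg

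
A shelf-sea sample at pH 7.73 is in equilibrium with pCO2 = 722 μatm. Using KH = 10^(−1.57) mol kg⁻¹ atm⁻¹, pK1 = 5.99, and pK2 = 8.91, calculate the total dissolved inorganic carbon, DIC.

DIC = 1.16 mmol/kg

[CO2*] = KH · pCO2 = 10^(−1.57) × 722×10^-6 = 1.943×10^-5 mol/kg
α₀ = 1/(1 + K1/[H⁺] + K1K2/[H⁺]²) = 1/(1 + 10^+1.74 + 10^+0.56) = 0.01678
DIC = [CO2*]/α₀ = 1.943×10^-5 / 0.01678 = 1.16 mmol/kg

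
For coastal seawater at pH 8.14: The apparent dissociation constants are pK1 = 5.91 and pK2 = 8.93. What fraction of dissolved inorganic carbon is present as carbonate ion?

α₂ = 0.139

α₂ = 1 / (1 + [H⁺]/K2 + [H⁺]²/(K1K2)) = 1 / (1 + 10^+0.79 + 10^-1.44)
   = 1 / (1 + 6.1660 + 0.036308) = 1/7.2023 = 0.1388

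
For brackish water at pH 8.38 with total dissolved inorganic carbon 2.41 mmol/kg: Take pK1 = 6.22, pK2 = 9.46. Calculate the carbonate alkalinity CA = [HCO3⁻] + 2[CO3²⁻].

CA = 2.58 mmol/kg

CA = [HCO3⁻] + 2[CO3²⁻] = (α₁ + 2α₂)·DIC
At pH 8.38: [H⁺]/K1 = 10^-2.16 = 0.0069183, K2/[H⁺] = 10^-1.08 = 0.083176
α₁ = 1/(1 + 0.0069183 + 0.083176) = 1/1.0901 = 0.9174; α₂ = α₁·K2/[H⁺] = 0.07630
α₁ + 2α₂ = 1.0700
CA = 1.0700 × 2.41 = 2.58 mmol/kg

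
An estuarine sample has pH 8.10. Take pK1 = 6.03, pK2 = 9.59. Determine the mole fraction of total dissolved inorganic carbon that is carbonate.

α₂ = 0.0311

α₂ = 1 / (1 + [H⁺]/K2 + [H⁺]²/(K1K2)) = 1 / (1 + 10^+1.49 + 10^-0.58)
   = 1 / (1 + 30.903 + 0.26303) = 1/32.166 = 0.03109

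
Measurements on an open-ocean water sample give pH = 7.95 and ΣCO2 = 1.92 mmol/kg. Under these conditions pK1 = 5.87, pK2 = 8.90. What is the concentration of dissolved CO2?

α₀ = 1 / (1 + K1/[H⁺] + K1K2/[H⁺]²) = 1 / (1 + 10^+2.08 + 10^+1.13)
   = 1 / (1 + 120.23 + 13.490) = 1/134.72 = 0.007423
[CO2*] = α₀ × DIC = 0.007423 × 1.92 = 0.0143 mmol/kg = 14.3 μmol/kg

[CO2*] = 14.3 μmol/kg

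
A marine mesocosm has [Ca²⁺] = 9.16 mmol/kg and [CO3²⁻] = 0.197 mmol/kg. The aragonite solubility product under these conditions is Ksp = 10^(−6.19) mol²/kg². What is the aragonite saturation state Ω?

Ksp = 10^(−6.19) = 6.457×10^-7
Ω = [Ca²⁺][CO3²⁻]/Ksp = (9.16×10^-3)(0.197×10^-3) / 6.457×10^-7 = 2.79

Ω = 2.79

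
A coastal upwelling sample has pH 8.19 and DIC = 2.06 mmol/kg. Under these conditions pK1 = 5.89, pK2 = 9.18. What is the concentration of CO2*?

[CO2*] = 9.32 μmol/kg

α₀ = 1 / (1 + K1/[H⁺] + K1K2/[H⁺]²) = 1 / (1 + 10^+2.30 + 10^+1.31)
   = 1 / (1 + 199.53 + 20.417) = 1/220.94 = 0.004526
[CO2*] = α₀ × DIC = 0.004526 × 2.06 = 0.00932 mmol/kg = 9.32 μmol/kg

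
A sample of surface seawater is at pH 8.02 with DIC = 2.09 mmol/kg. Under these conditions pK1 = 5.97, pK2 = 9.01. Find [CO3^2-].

α₂ = 1 / (1 + [H⁺]/K2 + [H⁺]²/(K1K2)) = 1 / (1 + 10^+0.99 + 10^-1.06)
   = 1 / (1 + 9.7724 + 0.087096) = 1/10.859 = 0.09209
[CO3²⁻] = α₂ × DIC = 0.09209 × 2.09 = 0.192 mmol/kg

[CO3²⁻] = 0.192 mmol/kg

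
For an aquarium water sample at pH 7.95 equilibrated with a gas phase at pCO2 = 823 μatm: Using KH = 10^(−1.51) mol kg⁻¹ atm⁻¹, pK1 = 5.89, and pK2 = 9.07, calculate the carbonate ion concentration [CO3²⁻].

[CO3²⁻] = 0.222 mmol/kg

[CO2*] = KH · pCO2 = 10^(−1.51) × 823×10^-6 = 2.543×10^-5 mol/kg
α₀ = 1/(1 + K1/[H⁺] + K1K2/[H⁺]²) = 1/(1 + 10^+2.06 + 10^+0.94) = 0.008031
DIC = [CO2*]/α₀ = 2.543×10^-5 / 0.008031 = 3.167 mmol/kg
[CO3²⁻] = α₂·DIC; α₂ = 0.06994, so [CO3²⁻] = 0.06994 × 3.167 = 0.222 mmol/kg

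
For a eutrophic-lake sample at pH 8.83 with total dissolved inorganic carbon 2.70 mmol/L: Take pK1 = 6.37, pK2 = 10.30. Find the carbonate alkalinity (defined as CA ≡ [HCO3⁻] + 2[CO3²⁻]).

CA = [HCO3⁻] + 2[CO3²⁻] = (α₁ + 2α₂)·DIC
At pH 8.83: [H⁺]/K1 = 10^-2.46 = 0.0034674, K2/[H⁺] = 10^-1.47 = 0.033884
α₁ = 1/(1 + 0.0034674 + 0.033884) = 1/1.0374 = 0.9640; α₂ = α₁·K2/[H⁺] = 0.03266
α₁ + 2α₂ = 1.0293
CA = 1.0293 × 2.70 = 2.78 mmol/L

CA = 2.78 mmol/L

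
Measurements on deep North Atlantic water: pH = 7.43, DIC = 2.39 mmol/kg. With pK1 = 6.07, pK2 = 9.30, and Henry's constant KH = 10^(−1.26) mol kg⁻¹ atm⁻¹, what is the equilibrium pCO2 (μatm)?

α₀ = 1 / (1 + K1/[H⁺] + K1K2/[H⁺]²) = 1 / (1 + 10^+1.36 + 10^-0.51)
   = 1 / (1 + 22.909 + 0.30903) = 1/24.218 = 0.04129
[CO2*] = α₀ × DIC = 0.04129 × 2.39 = 0.09869 mmol/kg
pCO2 = [CO2*]/KH = 9.869×10^-5 / 5.495×10^-2 = 1800 μatm

pCO2 = 1800 μatm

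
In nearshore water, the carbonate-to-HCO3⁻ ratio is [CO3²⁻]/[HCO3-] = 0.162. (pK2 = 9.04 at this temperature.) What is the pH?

From K2 = [H⁺][CO3²⁻]/[HCO3-]:  pH = pK2 + log₁₀([CO3²⁻]/[HCO3-])
log₁₀(0.162) = -0.790
pH = 9.04 + (-0.790) = 8.25

pH = 8.25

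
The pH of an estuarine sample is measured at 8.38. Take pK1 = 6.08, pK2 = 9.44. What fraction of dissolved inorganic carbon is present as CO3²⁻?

α₂ = 0.0798

α₂ = 1 / (1 + [H⁺]/K2 + [H⁺]²/(K1K2)) = 1 / (1 + 10^+1.06 + 10^-1.24)
   = 1 / (1 + 11.482 + 0.057544) = 1/12.539 = 0.07975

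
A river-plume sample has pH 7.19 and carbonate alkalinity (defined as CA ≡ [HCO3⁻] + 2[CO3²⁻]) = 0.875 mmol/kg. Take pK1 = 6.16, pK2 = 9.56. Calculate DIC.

CA = [HCO3⁻] + 2[CO3²⁻] = (α₁ + 2α₂)·DIC
At pH 7.19: [H⁺]/K1 = 10^-1.03 = 0.093325, K2/[H⁺] = 10^-2.37 = 0.0042658
α₁ = 1/(1 + 0.093325 + 0.0042658) = 1/1.0976 = 0.9111; α₂ = α₁·K2/[H⁺] = 0.003887
α₁ + 2α₂ = 0.9189
DIC = CA / (α₁ + 2α₂) = 0.875 / 0.9189 = 0.952 mmol/kg

DIC = 0.952 mmol/kg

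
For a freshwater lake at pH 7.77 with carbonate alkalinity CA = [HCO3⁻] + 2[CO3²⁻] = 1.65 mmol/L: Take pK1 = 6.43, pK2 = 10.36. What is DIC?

CA = [HCO3⁻] + 2[CO3²⁻] = (α₁ + 2α₂)·DIC
At pH 7.77: [H⁺]/K1 = 10^-1.34 = 0.045709, K2/[H⁺] = 10^-2.59 = 0.0025704
α₁ = 1/(1 + 0.045709 + 0.0025704) = 1/1.0483 = 0.9539; α₂ = α₁·K2/[H⁺] = 0.002452
α₁ + 2α₂ = 0.9588
DIC = CA / (α₁ + 2α₂) = 1.65 / 0.9588 = 1.72 mmol/L

DIC = 1.72 mmol/L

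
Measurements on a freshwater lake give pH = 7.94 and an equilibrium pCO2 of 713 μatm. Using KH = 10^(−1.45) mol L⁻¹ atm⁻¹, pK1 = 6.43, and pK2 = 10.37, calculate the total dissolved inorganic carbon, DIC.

[CO2*] = KH · pCO2 = 10^(−1.45) × 713×10^-6 = 2.530×10^-5 mol/L
α₀ = 1/(1 + K1/[H⁺] + K1K2/[H⁺]²) = 1/(1 + 10^+1.51 + 10^-0.92) = 0.02987
DIC = [CO2*]/α₀ = 2.530×10^-5 / 0.02987 = 0.847 mmol/L

DIC = 0.847 mmol/L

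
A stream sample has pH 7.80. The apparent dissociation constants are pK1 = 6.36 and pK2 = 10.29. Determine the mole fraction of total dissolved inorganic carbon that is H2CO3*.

α₀ = 0.0349

α₀ = 1 / (1 + K1/[H⁺] + K1K2/[H⁺]²) = 1 / (1 + 10^+1.44 + 10^-1.05)
   = 1 / (1 + 27.542 + 0.089125) = 1/28.631 = 0.03493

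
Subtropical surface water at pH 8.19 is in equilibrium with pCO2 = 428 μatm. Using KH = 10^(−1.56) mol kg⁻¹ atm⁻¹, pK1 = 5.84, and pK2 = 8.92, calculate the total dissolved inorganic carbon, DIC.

[CO2*] = KH · pCO2 = 10^(−1.56) × 428×10^-6 = 1.179×10^-5 mol/kg
α₀ = 1/(1 + K1/[H⁺] + K1K2/[H⁺]²) = 1/(1 + 10^+2.35 + 10^+1.62) = 0.003752
DIC = [CO2*]/α₀ = 1.179×10^-5 / 0.003752 = 3.14 mmol/kg

DIC = 3.14 mmol/kg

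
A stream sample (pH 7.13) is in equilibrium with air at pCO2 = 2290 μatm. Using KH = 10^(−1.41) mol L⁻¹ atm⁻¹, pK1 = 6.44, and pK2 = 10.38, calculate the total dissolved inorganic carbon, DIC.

[CO2*] = KH · pCO2 = 10^(−1.41) × 2290×10^-6 = 8.909×10^-5 mol/L
α₀ = 1/(1 + K1/[H⁺] + K1K2/[H⁺]²) = 1/(1 + 10^+0.69 + 10^-2.56) = 0.1695
DIC = [CO2*]/α₀ = 8.909×10^-5 / 0.1695 = 0.526 mmol/L

DIC = 0.526 mmol/L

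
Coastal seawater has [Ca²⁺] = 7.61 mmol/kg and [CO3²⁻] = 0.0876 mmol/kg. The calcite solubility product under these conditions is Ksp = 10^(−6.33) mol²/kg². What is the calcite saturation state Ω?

Ksp = 10^(−6.33) = 4.677×10^-7
Ω = [Ca²⁺][CO3²⁻]/Ksp = (7.61×10^-3)(0.0876×10^-3) / 4.677×10^-7 = 1.43

Ω = 1.43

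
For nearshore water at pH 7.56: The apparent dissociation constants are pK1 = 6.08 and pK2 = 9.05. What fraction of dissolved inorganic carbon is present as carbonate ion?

α₂ = 0.0304

α₂ = 1 / (1 + [H⁺]/K2 + [H⁺]²/(K1K2)) = 1 / (1 + 10^+1.49 + 10^+0.01)
   = 1 / (1 + 30.903 + 1.0233) = 1/32.926 = 0.03037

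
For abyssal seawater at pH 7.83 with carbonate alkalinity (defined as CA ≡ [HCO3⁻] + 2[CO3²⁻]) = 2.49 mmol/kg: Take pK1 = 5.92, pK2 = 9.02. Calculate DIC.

CA = [HCO3⁻] + 2[CO3²⁻] = (α₁ + 2α₂)·DIC
At pH 7.83: [H⁺]/K1 = 10^-1.91 = 0.012303, K2/[H⁺] = 10^-1.19 = 0.064565
α₁ = 1/(1 + 0.012303 + 0.064565) = 1/1.0769 = 0.9286; α₂ = α₁·K2/[H⁺] = 0.05996
α₁ + 2α₂ = 1.0485
DIC = CA / (α₁ + 2α₂) = 2.49 / 1.0485 = 2.37 mmol/kg

DIC = 2.37 mmol/kg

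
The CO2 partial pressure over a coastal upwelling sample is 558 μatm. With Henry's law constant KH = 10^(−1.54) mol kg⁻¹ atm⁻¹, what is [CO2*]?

[CO2*] = 16.1 μmol/kg

KH = 10^(−1.54) = 2.884×10^-2 mol kg⁻¹ atm⁻¹
[CO2*] = KH · pCO2 = 2.884×10^-2 × 558×10^-6 atm = 1.61×10^-5 mol/kg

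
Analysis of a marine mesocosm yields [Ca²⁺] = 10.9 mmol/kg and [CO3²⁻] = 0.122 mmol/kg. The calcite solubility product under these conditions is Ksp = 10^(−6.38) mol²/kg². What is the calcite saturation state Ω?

Ω = 3.19

Ksp = 10^(−6.38) = 4.169×10^-7
Ω = [Ca²⁺][CO3²⁻]/Ksp = (10.9×10^-3)(0.122×10^-3) / 4.169×10^-7 = 3.19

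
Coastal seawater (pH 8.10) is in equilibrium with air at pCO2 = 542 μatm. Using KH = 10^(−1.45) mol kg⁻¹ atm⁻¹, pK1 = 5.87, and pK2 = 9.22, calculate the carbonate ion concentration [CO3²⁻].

[CO3²⁻] = 0.248 mmol/kg

[CO2*] = KH · pCO2 = 10^(−1.45) × 542×10^-6 = 1.923×10^-5 mol/kg
α₀ = 1/(1 + K1/[H⁺] + K1K2/[H⁺]²) = 1/(1 + 10^+2.23 + 10^+1.11) = 0.005443
DIC = [CO2*]/α₀ = 1.923×10^-5 / 0.005443 = 3.533 mmol/kg
[CO3²⁻] = α₂·DIC; α₂ = 0.07013, so [CO3²⁻] = 0.07013 × 3.533 = 0.248 mmol/kg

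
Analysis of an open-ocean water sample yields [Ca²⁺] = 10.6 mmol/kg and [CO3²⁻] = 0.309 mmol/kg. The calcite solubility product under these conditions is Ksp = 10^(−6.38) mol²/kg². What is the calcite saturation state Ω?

Ω = 7.86

Ksp = 10^(−6.38) = 4.169×10^-7
Ω = [Ca²⁺][CO3²⁻]/Ksp = (10.6×10^-3)(0.309×10^-3) / 4.169×10^-7 = 7.86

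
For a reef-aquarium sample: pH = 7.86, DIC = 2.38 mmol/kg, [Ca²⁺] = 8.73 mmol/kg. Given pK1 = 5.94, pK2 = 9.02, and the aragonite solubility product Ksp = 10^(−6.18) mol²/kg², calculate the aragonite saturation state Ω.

Ω = 2.01

α₂ = 1 / (1 + [H⁺]/K2 + [H⁺]²/(K1K2)) = 1 / (1 + 10^+1.16 + 10^-0.76)
   = 1 / (1 + 14.454 + 0.17378) = 1/15.628 = 0.06399
[CO3²⁻] = α₂ × DIC = 0.06399 × 2.38 = 0.1523 mmol/kg
Ksp = 10^(−6.18) = 6.607×10^-7
Ω = [Ca²⁺][CO3²⁻]/Ksp = (8.73×10^-3)(1.523×10^-4) / 6.607×10^-7 = 2.01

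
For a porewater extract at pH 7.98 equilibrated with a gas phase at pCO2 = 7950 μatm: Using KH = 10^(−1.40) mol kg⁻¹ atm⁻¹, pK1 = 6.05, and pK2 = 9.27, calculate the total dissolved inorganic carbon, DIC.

[CO2*] = KH · pCO2 = 10^(−1.40) × 7950×10^-6 = 3.165×10^-4 mol/kg
α₀ = 1/(1 + K1/[H⁺] + K1K2/[H⁺]²) = 1/(1 + 10^+1.93 + 10^+0.64) = 0.01105
DIC = [CO2*]/α₀ = 3.165×10^-4 / 0.01105 = 28.6 mmol/kg

DIC = 28.6 mmol/kg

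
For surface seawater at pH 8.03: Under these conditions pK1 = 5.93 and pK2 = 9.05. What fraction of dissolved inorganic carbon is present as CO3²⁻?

α₂ = 1 / (1 + [H⁺]/K2 + [H⁺]²/(K1K2)) = 1 / (1 + 10^+1.02 + 10^-1.08)
   = 1 / (1 + 10.471 + 0.083176) = 1/11.554 = 0.08655

α₂ = 0.0865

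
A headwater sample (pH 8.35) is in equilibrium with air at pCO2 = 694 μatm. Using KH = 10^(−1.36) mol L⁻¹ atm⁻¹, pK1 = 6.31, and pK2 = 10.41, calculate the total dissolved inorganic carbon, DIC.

[CO2*] = KH · pCO2 = 10^(−1.36) × 694×10^-6 = 3.029×10^-5 mol/L
α₀ = 1/(1 + K1/[H⁺] + K1K2/[H⁺]²) = 1/(1 + 10^+2.04 + 10^-0.02) = 0.008960
DIC = [CO2*]/α₀ = 3.029×10^-5 / 0.008960 = 3.38 mmol/L

DIC = 3.38 mmol/L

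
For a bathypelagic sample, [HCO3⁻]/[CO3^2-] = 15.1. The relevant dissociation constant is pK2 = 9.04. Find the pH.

pH = 7.86

From K2 = [H⁺][CO3^2-]/[HCO3⁻]:  pH = pK2 − log₁₀([HCO3⁻]/[CO3^2-])
log₁₀(15.1) = +1.179
pH = 9.04 − (+1.179) = 7.86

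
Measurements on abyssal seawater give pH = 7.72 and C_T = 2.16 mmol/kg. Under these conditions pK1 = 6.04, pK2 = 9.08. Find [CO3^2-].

[CO3²⁻] = 0.0886 mmol/kg

α₂ = 1 / (1 + [H⁺]/K2 + [H⁺]²/(K1K2)) = 1 / (1 + 10^+1.36 + 10^-0.32)
   = 1 / (1 + 22.909 + 0.47863) = 1/24.387 = 0.04100
[CO3²⁻] = α₂ × DIC = 0.04100 × 2.16 = 0.0886 mmol/kg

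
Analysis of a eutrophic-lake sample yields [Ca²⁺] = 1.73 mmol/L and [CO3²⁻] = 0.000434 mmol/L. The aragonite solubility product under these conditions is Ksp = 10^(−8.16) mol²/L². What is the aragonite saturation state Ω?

Ksp = 10^(−8.16) = 6.918×10^-9
Ω = [Ca²⁺][CO3²⁻]/Ksp = (1.73×10^-3)(0.000434×10^-3) / 6.918×10^-9 = 0.109

Ω = 0.109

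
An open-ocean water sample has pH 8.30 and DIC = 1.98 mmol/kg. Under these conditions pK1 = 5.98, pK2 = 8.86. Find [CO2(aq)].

[CO2*] = 7.40 μmol/kg

α₀ = 1 / (1 + K1/[H⁺] + K1K2/[H⁺]²) = 1 / (1 + 10^+2.32 + 10^+1.76)
   = 1 / (1 + 208.93 + 57.544) = 1/267.47 = 0.003739
[CO2*] = α₀ × DIC = 0.003739 × 1.98 = 0.00740 mmol/kg = 7.40 μmol/kg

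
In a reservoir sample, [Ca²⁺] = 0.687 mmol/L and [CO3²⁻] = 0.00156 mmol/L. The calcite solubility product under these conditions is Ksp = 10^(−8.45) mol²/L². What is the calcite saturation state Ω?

Ω = 0.302

Ksp = 10^(−8.45) = 3.548×10^-9
Ω = [Ca²⁺][CO3²⁻]/Ksp = (0.687×10^-3)(0.00156×10^-3) / 3.548×10^-9 = 0.302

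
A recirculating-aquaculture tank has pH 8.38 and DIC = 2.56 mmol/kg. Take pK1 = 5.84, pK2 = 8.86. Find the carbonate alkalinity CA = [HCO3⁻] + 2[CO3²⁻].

CA = [HCO3⁻] + 2[CO3²⁻] = (α₁ + 2α₂)·DIC
At pH 8.38: [H⁺]/K1 = 10^-2.54 = 0.0028840, K2/[H⁺] = 10^-0.48 = 0.33113
α₁ = 1/(1 + 0.0028840 + 0.33113) = 1/1.3340 = 0.7496; α₂ = α₁·K2/[H⁺] = 0.2482
α₁ + 2α₂ = 1.2461
CA = 1.2461 × 2.56 = 3.19 mmol/kg

CA = 3.19 mmol/kg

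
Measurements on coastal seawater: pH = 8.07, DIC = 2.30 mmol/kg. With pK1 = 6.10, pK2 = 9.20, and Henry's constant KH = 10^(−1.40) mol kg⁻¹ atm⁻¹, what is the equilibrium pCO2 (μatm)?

α₀ = 1 / (1 + K1/[H⁺] + K1K2/[H⁺]²) = 1 / (1 + 10^+1.97 + 10^+0.84)
   = 1 / (1 + 93.325 + 6.9183) = 1/101.24 = 0.009877
[CO2*] = α₀ × DIC = 0.009877 × 2.30 = 0.02272 mmol/kg
pCO2 = [CO2*]/KH = 2.272×10^-5 / 3.981×10^-2 = 571 μatm

pCO2 = 571 μatm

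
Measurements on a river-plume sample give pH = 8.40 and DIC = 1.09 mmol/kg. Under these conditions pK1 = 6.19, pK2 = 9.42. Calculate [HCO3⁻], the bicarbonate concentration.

[HCO3⁻] = 0.989 mmol/kg

α₁ = 1 / (1 + [H⁺]/K1 + K2/[H⁺]) = 1 / (1 + 10^-2.21 + 10^-1.02)
   = 1 / (1 + 0.0061660 + 0.095499) = 1/1.1017 = 0.9077
[HCO3⁻] = α₁ × DIC = 0.9077 × 1.09 = 0.989 mmol/kg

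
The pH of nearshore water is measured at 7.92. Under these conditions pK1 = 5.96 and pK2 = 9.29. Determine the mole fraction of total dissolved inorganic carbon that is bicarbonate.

α₁ = 1 / (1 + [H⁺]/K1 + K2/[H⁺]) = 1 / (1 + 10^-1.96 + 10^-1.37)
   = 1 / (1 + 0.010965 + 0.042658) = 1/1.0536 = 0.9491

α₁ = 0.949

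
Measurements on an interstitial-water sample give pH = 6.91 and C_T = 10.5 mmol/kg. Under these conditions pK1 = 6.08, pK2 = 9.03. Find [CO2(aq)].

[CO2*] = 1.34 mmol/kg

α₀ = 1 / (1 + K1/[H⁺] + K1K2/[H⁺]²) = 1 / (1 + 10^+0.83 + 10^-1.29)
   = 1 / (1 + 6.7608 + 0.051286) = 1/7.8121 = 0.1280
[CO2*] = α₀ × DIC = 0.1280 × 10.5 = 1.34 mmol/kg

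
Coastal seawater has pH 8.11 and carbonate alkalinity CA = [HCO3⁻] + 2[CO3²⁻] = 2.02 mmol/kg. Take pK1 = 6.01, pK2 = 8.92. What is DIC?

DIC = 1.79 mmol/kg

CA = [HCO3⁻] + 2[CO3²⁻] = (α₁ + 2α₂)·DIC
At pH 8.11: [H⁺]/K1 = 10^-2.10 = 0.0079433, K2/[H⁺] = 10^-0.81 = 0.15488
α₁ = 1/(1 + 0.0079433 + 0.15488) = 1/1.1628 = 0.8600; α₂ = α₁·K2/[H⁺] = 0.1332
α₁ + 2α₂ = 1.1264
DIC = CA / (α₁ + 2α₂) = 2.02 / 1.1264 = 1.79 mmol/kg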